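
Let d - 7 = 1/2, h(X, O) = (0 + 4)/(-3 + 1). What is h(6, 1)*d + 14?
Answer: -1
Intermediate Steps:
h(X, O) = -2 (h(X, O) = 4/(-2) = 4*(-1/2) = -2)
d = 15/2 (d = 7 + 1/2 = 15/2 ≈ 7.5000)
h(6, 1)*d + 14 = -2*15/2 + 14 = -15 + 14 = -1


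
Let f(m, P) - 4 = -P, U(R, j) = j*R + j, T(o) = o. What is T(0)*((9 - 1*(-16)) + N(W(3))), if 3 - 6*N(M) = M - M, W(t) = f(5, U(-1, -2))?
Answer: 0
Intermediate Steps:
U(R, j) = j + R*j (U(R, j) = R*j + j = j + R*j)
f(m, P) = 4 - P
W(t) = 4 (W(t) = 4 - (-2)*(1 - 1) = 4 - (-2)*0 = 4 - 1*0 = 4 + 0 = 4)
N(M) = ½ (N(M) = ½ - (M - M)/6 = ½ - ⅙*0 = ½ + 0 = ½)
T(0)*((9 - 1*(-16)) + N(W(3))) = 0*((9 - 1*(-16)) + ½) = 0*((9 + 16) + ½) = 0*(25 + ½) = 0*(51/2) = 0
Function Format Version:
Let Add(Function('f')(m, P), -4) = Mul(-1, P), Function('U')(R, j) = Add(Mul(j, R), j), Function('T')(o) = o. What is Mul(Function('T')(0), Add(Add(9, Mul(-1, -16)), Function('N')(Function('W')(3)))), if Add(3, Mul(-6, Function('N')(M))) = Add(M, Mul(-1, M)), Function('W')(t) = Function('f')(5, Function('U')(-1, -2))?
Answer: 0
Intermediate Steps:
Function('U')(R, j) = Add(j, Mul(R, j)) (Function('U')(R, j) = Add(Mul(R, j), j) = Add(j, Mul(R, j)))
Function('f')(m, P) = Add(4, Mul(-1, P))
Function('W')(t) = 4 (Function('W')(t) = Add(4, Mul(-1, Mul(-2, Add(1, -1)))) = Add(4, Mul(-1, Mul(-2, 0))) = Add(4, Mul(-1, 0)) = Add(4, 0) = 4)
Function('N')(M) = Rational(1, 2) (Function('N')(M) = Add(Rational(1, 2), Mul(Rational(-1, 6), Add(M, Mul(-1, M)))) = Add(Rational(1, 2), Mul(Rational(-1, 6), 0)) = Add(Rational(1, 2), 0) = Rational(1, 2))
Mul(Function('T')(0), Add(Add(9, Mul(-1, -16)), Function('N')(Function('W')(3)))) = Mul(0, Add(Add(9, Mul(-1, -16)), Rational(1, 2))) = Mul(0, Add(Add(9, 16), Rational(1, 2))) = Mul(0, Add(25, Rational(1, 2))) = Mul(0, Rational(51, 2)) = 0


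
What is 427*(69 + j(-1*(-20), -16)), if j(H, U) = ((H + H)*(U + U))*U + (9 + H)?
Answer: 8786806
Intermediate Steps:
j(H, U) = 9 + H + 4*H*U² (j(H, U) = ((2*H)*(2*U))*U + (9 + H) = (4*H*U)*U + (9 + H) = 4*H*U² + (9 + H) = 9 + H + 4*H*U²)
427*(69 + j(-1*(-20), -16)) = 427*(69 + (9 - 1*(-20) + 4*(-1*(-20))*(-16)²)) = 427*(69 + (9 + 20 + 4*20*256)) = 427*(69 + (9 + 20 + 20480)) = 427*(69 + 20509) = 427*20578 = 8786806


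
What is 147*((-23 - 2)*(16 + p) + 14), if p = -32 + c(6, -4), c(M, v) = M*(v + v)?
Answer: 237258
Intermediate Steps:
c(M, v) = 2*M*v (c(M, v) = M*(2*v) = 2*M*v)
p = -80 (p = -32 + 2*6*(-4) = -32 - 48 = -80)
147*((-23 - 2)*(16 + p) + 14) = 147*((-23 - 2)*(16 - 80) + 14) = 147*(-25*(-64) + 14) = 147*(1600 + 14) = 147*1614 = 237258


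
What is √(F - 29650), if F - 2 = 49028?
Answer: 2*√4845 ≈ 139.21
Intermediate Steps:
F = 49030 (F = 2 + 49028 = 49030)
√(F - 29650) = √(49030 - 29650) = √19380 = 2*√4845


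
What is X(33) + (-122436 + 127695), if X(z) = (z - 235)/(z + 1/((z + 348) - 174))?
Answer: 17943837/3416 ≈ 5252.9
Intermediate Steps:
X(z) = (-235 + z)/(z + 1/(174 + z)) (X(z) = (-235 + z)/(z + 1/((348 + z) - 174)) = (-235 + z)/(z + 1/(174 + z)))
X(33) + (-122436 + 127695) = (-40890 + 33² - 61*33)/(1 + 33² + 174*33) + (-122436 + 127695) = (-40890 + 1089 - 2013)/(1 + 1089 + 5742) + 5259 = -41814/6832 + 5259 = (1/6832)*(-41814) + 5259 = -20907/3416 + 5259 = 17943837/3416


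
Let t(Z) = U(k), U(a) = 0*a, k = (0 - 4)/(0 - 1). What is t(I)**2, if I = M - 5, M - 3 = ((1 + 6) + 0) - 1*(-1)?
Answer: 0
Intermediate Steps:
M = 11 (M = 3 + (((1 + 6) + 0) - 1*(-1)) = 3 + ((7 + 0) + 1) = 3 + (7 + 1) = 3 + 8 = 11)
I = 6 (I = 11 - 5 = 6)
k = 4 (k = -4/(-1) = -4*(-1) = 4)
U(a) = 0
t(Z) = 0
t(I)**2 = 0**2 = 0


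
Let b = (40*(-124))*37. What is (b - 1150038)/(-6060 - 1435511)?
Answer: 1333558/1441571 ≈ 0.92507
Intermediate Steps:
b = -183520 (b = -4960*37 = -183520)
(b - 1150038)/(-6060 - 1435511) = (-183520 - 1150038)/(-6060 - 1435511) = -1333558/(-1441571) = -1333558*(-1/1441571) = 1333558/1441571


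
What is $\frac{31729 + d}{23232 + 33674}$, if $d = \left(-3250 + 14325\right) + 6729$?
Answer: $\frac{49533}{56906} \approx 0.87044$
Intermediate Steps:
$d = 17804$ ($d = 11075 + 6729 = 17804$)
$\frac{31729 + d}{23232 + 33674} = \frac{31729 + 17804}{23232 + 33674} = \frac{49533}{56906}$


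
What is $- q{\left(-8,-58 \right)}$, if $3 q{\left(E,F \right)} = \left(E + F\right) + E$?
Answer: $\frac{74}{3} \approx 24.667$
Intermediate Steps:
$q{\left(E,F \right)} = \frac{F}{3} + \frac{2 E}{3}$ ($q{\left(E,F \right)} = \frac{\left(E + F\right) + E}{3} = \frac{F + 2 E}{3} = \frac{F}{3} + \frac{2 E}{3}$)
$- q{\left(-8,-58 \right)} = - (\frac{1}{3} \left(-58\right) + \frac{2}{3} \left(-8\right)) = - (- \frac{58}{3} - \frac{16}{3}) = \left(-1\right) \left(- \frac{74}{3}\right) = \frac{74}{3}$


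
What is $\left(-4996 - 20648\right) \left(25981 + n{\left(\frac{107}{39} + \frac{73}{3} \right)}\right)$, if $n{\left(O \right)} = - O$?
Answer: $- \frac{8652311244}{13} \approx -6.6556 \cdot 10^{8}$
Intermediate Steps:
$\left(-4996 - 20648\right) \left(25981 + n{\left(\frac{107}{39} + \frac{73}{3} \right)}\right) = \left(-4996 - 20648\right) \left(25981 - \left(\frac{107}{39} + \frac{73}{3}\right)\right) = - 25644 \left(25981 - \left(107 \cdot \frac{1}{39} + 73 \cdot \frac{1}{3}\right)\right) = - 25644 \left(25981 - \left(\frac{107}{39} + \frac{73}{3}\right)\right) = - 25644 \left(25981 - \frac{352}{13}\right) = \left(-25644\right) \frac{337401}{13} = - \frac{8652311244}{13}$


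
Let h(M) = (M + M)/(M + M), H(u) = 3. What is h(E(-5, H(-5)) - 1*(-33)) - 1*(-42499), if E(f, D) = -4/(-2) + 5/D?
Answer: 42500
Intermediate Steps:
E(f, D) = 2 + 5/D (E(f, D) = -4*(-½) + 5/D = 2 + 5/D)
h(M) = 1 (h(M) = (2*M)/((2*M)) = (2*M)*(1/(2*M)) = 1)
h(E(-5, H(-5)) - 1*(-33)) - 1*(-42499) = 1 - 1*(-42499) = 1 + 42499 = 42500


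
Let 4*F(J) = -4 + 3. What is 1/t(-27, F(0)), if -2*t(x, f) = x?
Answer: 2/27 ≈ 0.074074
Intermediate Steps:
F(J) = -1/4 (F(J) = (-4 + 3)/4 = (1/4)*(-1) = -1/4)
t(x, f) = -x/2
1/t(-27, F(0)) = 1/(-1/2*(-27)) = 1/(27/2) = 2/27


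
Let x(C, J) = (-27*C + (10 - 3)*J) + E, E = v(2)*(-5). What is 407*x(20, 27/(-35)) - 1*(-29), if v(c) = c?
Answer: -1130094/5 ≈ -2.2602e+5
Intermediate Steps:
E = -10 (E = 2*(-5) = -10)
x(C, J) = -10 - 27*C + 7*J (x(C, J) = (-27*C + (10 - 3)*J) - 10 = (-27*C + 7*J) - 10 = -10 - 27*C + 7*J)
407*x(20, 27/(-35)) - 1*(-29) = 407*(-10 - 27*20 + 7*(27/(-35))) - 1*(-29) = 407*(-10 - 540 + 7*(27*(-1/35))) + 29 = 407*(-10 - 540 + 7*(-27/35)) + 29 = 407*(-10 - 540 - 27/5) + 29 = 407*(-2777/5) + 29 = -1130239/5 + 29 = -1130094/5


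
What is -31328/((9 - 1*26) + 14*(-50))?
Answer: 31328/717 ≈ 43.693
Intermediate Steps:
-31328/((9 - 1*26) + 14*(-50)) = -31328/((9 - 26) - 700) = -31328/(-17 - 700) = -31328/(-717) = -31328*(-1/717) = 31328/717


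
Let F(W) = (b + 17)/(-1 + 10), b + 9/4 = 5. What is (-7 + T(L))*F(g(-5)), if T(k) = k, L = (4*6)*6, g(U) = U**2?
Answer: 10823/36 ≈ 300.64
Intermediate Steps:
b = 11/4 (b = -9/4 + 5 = 11/4 ≈ 2.7500)
F(W) = 79/36 (F(W) = (11/4 + 17)/(-1 + 10) = (79/4)/9 = (79/4)*(1/9) = 79/36)
L = 144 (L = 24*6 = 144)
(-7 + T(L))*F(g(-5)) = (-7 + 144)*(79/36) = 137*(79/36) = 10823/36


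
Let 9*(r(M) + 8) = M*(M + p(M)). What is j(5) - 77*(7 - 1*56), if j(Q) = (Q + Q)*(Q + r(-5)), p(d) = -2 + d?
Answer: 11429/3 ≈ 3809.7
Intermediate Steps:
r(M) = -8 + M*(-2 + 2*M)/9 (r(M) = -8 + (M*(M + (-2 + M)))/9 = -8 + (M*(-2 + 2*M))/9 = -8 + M*(-2 + 2*M)/9)
j(Q) = 2*Q*(-4/3 + Q) (j(Q) = (Q + Q)*(Q + (-8 + (⅑)*(-5)² + (⅑)*(-5)*(-2 - 5))) = (2*Q)*(Q + (-8 + (⅑)*25 + (⅑)*(-5)*(-7))) = (2*Q)*(Q + (-8 + 25/9 + 35/9)) = (2*Q)*(Q - 4/3) = (2*Q)*(-4/3 + Q) = 2*Q*(-4/3 + Q))
j(5) - 77*(7 - 1*56) = (⅔)*5*(-4 + 3*5) - 77*(7 - 1*56) = (⅔)*5*(-4 + 15) - 77*(7 - 56) = (⅔)*5*11 - 77*(-49) = 110/3 + 3773 = 11429/3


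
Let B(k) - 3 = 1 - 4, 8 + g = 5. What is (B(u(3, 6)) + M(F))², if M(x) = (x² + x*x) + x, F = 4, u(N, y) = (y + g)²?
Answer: 1296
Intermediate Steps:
g = -3 (g = -8 + 5 = -3)
u(N, y) = (-3 + y)² (u(N, y) = (y - 3)² = (-3 + y)²)
B(k) = 0 (B(k) = 3 + (1 - 4) = 3 - 3 = 0)
M(x) = x + 2*x² (M(x) = (x² + x²) + x = 2*x² + x = x + 2*x²)
(B(u(3, 6)) + M(F))² = (0 + 4*(1 + 2*4))² = (0 + 4*(1 + 8))² = (0 + 4*9)² = (0 + 36)² = 36² = 1296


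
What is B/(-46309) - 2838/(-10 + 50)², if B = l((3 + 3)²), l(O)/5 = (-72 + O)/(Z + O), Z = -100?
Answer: -65714721/37047200 ≈ -1.7738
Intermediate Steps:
l(O) = 5*(-72 + O)/(-100 + O) (l(O) = 5*((-72 + O)/(-100 + O)) = 5*(-72 + O)/(-100 + O))
B = 45/16 (B = 5*(-72 + (3 + 3)²)/(-100 + (3 + 3)²) = 5*(-72 + 6²)/(-100 + 6²) = 5*(-72 + 36)/(-100 + 36) = 5*(-36)/(-64) = 5*(-1/64)*(-36) = 45/16 ≈ 2.8125)
B/(-46309) - 2838/(-10 + 50)² = (45/16)/(-46309) - 2838/(-10 + 50)² = (45/16)*(-1/46309) - 2838/(40²) = -45/740944 - 2838/1600 = -45/740944 - 2838*1/1600 = -45/740944 - 1419/800 = -65714721/37047200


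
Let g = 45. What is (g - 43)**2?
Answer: 4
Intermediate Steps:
(g - 43)**2 = (45 - 43)**2 = 2**2 = 4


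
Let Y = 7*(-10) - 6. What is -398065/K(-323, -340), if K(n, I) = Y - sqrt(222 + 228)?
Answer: 15126470/2663 - 5970975*sqrt(2)/5326 ≈ 4094.8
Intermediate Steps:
Y = -76 (Y = -70 - 6 = -76)
K(n, I) = -76 - 15*sqrt(2) (K(n, I) = -76 - sqrt(222 + 228) = -76 - sqrt(450) = -76 - 15*sqrt(2))
-398065/K(-323, -340) = -398065/(-76 - 15*sqrt(2))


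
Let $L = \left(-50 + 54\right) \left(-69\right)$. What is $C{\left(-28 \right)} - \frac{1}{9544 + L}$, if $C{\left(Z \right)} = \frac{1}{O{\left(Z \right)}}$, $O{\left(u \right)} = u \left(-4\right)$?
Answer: $\frac{327}{37072} \approx 0.0088207$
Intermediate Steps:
$O{\left(u \right)} = - 4 u$
$C{\left(Z \right)} = - \frac{1}{4 Z}$ ($C{\left(Z \right)} = \frac{1}{\left(-4\right) Z} = - \frac{1}{4 Z}$)
$L = -276$ ($L = 4 \left(-69\right) = -276$)
$C{\left(-28 \right)} - \frac{1}{9544 + L} = - \frac{1}{4 \left(-28\right)} - \frac{1}{9544 - 276} = \left(- \frac{1}{4}\right) \left(- \frac{1}{28}\right) - \frac{1}{9268} = \frac{1}{112} - \frac{1}{9268} = \frac{327}{37072}$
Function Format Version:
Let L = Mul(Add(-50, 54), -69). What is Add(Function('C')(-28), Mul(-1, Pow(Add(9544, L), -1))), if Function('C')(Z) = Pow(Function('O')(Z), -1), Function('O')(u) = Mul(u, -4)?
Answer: Rational(327, 37072) ≈ 0.0088207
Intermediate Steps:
Function('O')(u) = Mul(-4, u)
Function('C')(Z) = Mul(Rational(-1, 4), Pow(Z, -1)) (Function('C')(Z) = Pow(Mul(-4, Z), -1) = Mul(Rational(-1, 4), Pow(Z, -1)))
L = -276 (L = Mul(4, -69) = -276)
Add(Function('C')(-28), Mul(-1, Pow(Add(9544, L), -1))) = Add(Mul(Rational(-1, 4), Pow(-28, -1)), Mul(-1, Pow(Add(9544, -276), -1))) = Add(Mul(Rational(-1, 4), Rational(-1, 28)), Mul(-1, Pow(9268, -1))) = Add(Rational(1, 112), Mul(-1, Rational(1, 9268))) = Add(Rational(1, 112), Rational(-1, 9268)) = Rational(327, 37072)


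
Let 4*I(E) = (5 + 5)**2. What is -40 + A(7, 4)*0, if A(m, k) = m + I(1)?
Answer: -40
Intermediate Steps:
I(E) = 25 (I(E) = (5 + 5)**2/4 = (1/4)*10**2 = (1/4)*100 = 25)
A(m, k) = 25 + m (A(m, k) = m + 25 = 25 + m)
-40 + A(7, 4)*0 = -40 + (25 + 7)*0 = -40 + 32*0 = -40 + 0 = -40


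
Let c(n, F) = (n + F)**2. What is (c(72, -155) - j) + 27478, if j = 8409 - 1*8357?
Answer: 34315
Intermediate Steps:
j = 52 (j = 8409 - 8357 = 52)
c(n, F) = (F + n)**2
(c(72, -155) - j) + 27478 = ((-155 + 72)**2 - 1*52) + 27478 = ((-83)**2 - 52) + 27478 = (6889 - 52) + 27478 = 6837 + 27478 = 34315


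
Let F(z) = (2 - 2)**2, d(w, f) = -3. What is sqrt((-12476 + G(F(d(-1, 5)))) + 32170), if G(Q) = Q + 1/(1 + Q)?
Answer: sqrt(19695) ≈ 140.34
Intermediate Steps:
F(z) = 0 (F(z) = 0**2 = 0)
sqrt((-12476 + G(F(d(-1, 5)))) + 32170) = sqrt((-12476 + (1 + 0 + 0**2)/(1 + 0)) + 32170) = sqrt((-12476 + (1 + 0 + 0)/1) + 32170) = sqrt((-12476 + 1*1) + 32170) = sqrt((-12476 + 1) + 32170) = sqrt(-12475 + 32170) = sqrt(19695)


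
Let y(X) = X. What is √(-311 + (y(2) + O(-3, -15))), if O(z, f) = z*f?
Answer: 2*I*√66 ≈ 16.248*I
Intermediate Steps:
O(z, f) = f*z
√(-311 + (y(2) + O(-3, -15))) = √(-311 + (2 - 15*(-3))) = √(-311 + (2 + 45)) = √(-311 + 47) = √(-264) = 2*I*√66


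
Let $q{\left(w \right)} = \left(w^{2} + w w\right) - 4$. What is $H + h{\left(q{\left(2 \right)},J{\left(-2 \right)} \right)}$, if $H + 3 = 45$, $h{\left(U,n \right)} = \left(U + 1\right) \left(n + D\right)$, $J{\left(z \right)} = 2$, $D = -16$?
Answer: $-28$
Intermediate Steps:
$q{\left(w \right)} = -4 + 2 w^{2}$ ($q{\left(w \right)} = \left(w^{2} + w^{2}\right) - 4 = 2 w^{2} - 4 = -4 + 2 w^{2}$)
$h{\left(U,n \right)} = \left(1 + U\right) \left(-16 + n\right)$ ($h{\left(U,n \right)} = \left(U + 1\right) \left(n - 16\right) = \left(1 + U\right) \left(-16 + n\right)$)
$H = 42$ ($H = -3 + 45 = 42$)
$H + h{\left(q{\left(2 \right)},J{\left(-2 \right)} \right)} = 42 + \left(-16 + 2 - 16 \left(-4 + 2 \cdot 2^{2}\right) + \left(-4 + 2 \cdot 2^{2}\right) 2\right) = 42 + \left(-16 + 2 - 16 \left(-4 + 2 \cdot 4\right) + \left(-4 + 2 \cdot 4\right) 2\right) = 42 + \left(-16 + 2 - 16 \left(-4 + 8\right) + \left(-4 + 8\right) 2\right) = 42 + \left(-16 + 2 - 64 + 4 \cdot 2\right) = 42 + \left(-16 + 2 - 64 + 8\right) = 42 - 70 = -28$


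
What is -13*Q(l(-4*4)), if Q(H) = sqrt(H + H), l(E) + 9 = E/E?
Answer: -52*I ≈ -52.0*I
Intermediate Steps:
l(E) = -8 (l(E) = -9 + E/E = -9 + 1 = -8)
Q(H) = sqrt(2)*sqrt(H) (Q(H) = sqrt(2*H) = sqrt(2)*sqrt(H))
-13*Q(l(-4*4)) = -13*sqrt(2)*sqrt(-8) = -13*sqrt(2)*2*I*sqrt(2) = -52*I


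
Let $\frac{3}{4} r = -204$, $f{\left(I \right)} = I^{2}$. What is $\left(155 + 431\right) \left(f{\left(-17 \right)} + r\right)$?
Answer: $9962$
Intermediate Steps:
$r = -272$ ($r = \frac{4}{3} \left(-204\right) = -272$)
$\left(155 + 431\right) \left(f{\left(-17 \right)} + r\right) = \left(155 + 431\right) \left(\left(-17\right)^{2} - 272\right) = 586 \left(289 - 272\right) = 586 \cdot 17 = 9962$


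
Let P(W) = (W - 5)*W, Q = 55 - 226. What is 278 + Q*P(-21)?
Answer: -93088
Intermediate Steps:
Q = -171
P(W) = W*(-5 + W) (P(W) = (-5 + W)*W = W*(-5 + W))
278 + Q*P(-21) = 278 - (-3591)*(-5 - 21) = 278 - (-3591)*(-26) = 278 - 171*546 = 278 - 93366 = -93088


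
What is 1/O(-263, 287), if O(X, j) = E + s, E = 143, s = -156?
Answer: -1/13 ≈ -0.076923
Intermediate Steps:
O(X, j) = -13 (O(X, j) = 143 - 156 = -13)
1/O(-263, 287) = 1/(-13) = -1/13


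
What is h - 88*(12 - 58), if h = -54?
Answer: 3994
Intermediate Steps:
h - 88*(12 - 58) = -54 - 88*(12 - 58) = -54 - 88*(-46) = -54 + 4048 = 3994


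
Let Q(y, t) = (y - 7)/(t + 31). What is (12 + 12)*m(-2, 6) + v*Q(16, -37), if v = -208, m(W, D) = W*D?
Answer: 24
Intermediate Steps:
m(W, D) = D*W
Q(y, t) = (-7 + y)/(31 + t)
(12 + 12)*m(-2, 6) + v*Q(16, -37) = (12 + 12)*(6*(-2)) - 208*(-7 + 16)/(31 - 37) = 24*(-12) - 208*9/(-6) = -288 - (-104)*9/3 = -288 - 208*(-3/2) = -288 + 312 = 24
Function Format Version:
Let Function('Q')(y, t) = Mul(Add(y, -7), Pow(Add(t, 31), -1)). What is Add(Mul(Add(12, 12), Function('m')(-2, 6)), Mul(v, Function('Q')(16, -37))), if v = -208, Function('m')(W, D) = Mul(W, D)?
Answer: 24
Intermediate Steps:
Function('m')(W, D) = Mul(D, W)
Function('Q')(y, t) = Mul(Pow(Add(31, t), -1), Add(-7, y)) (Function('Q')(y, t) = Mul(Add(-7, y), Pow(Add(31, t), -1)) = Mul(Pow(Add(31, t), -1), Add(-7, y)))
Add(Mul(Add(12, 12), Function('m')(-2, 6)), Mul(v, Function('Q')(16, -37))) = Add(Mul(Add(12, 12), Mul(6, -2)), Mul(-208, Mul(Pow(Add(31, -37), -1), Add(-7, 16)))) = Add(Mul(24, -12), Mul(-208, Mul(Pow(-6, -1), 9))) = Add(-288, Mul(-208, Mul(Rational(-1, 6), 9))) = Add(-288, Mul(-208, Rational(-3, 2))) = Add(-288, 312) = 24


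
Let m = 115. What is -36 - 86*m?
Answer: -9926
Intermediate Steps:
-36 - 86*m = -36 - 86*115 = -36 - 9890 = -9926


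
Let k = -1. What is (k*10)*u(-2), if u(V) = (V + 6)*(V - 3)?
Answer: 200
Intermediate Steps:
u(V) = (-3 + V)*(6 + V) (u(V) = (6 + V)*(-3 + V) = (-3 + V)*(6 + V))
(k*10)*u(-2) = (-1*10)*(-18 + (-2)² + 3*(-2)) = -10*(-18 + 4 - 6) = -10*(-20) = 200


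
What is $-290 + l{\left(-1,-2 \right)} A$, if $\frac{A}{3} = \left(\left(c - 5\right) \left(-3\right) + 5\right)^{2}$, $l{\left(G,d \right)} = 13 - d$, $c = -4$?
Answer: $45790$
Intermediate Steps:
$A = 3072$ ($A = 3 \left(\left(-4 - 5\right) \left(-3\right) + 5\right)^{2} = 3 \left(\left(-9\right) \left(-3\right) + 5\right)^{2} = 3 \left(27 + 5\right)^{2} = 3 \cdot 32^{2} = 3 \cdot 1024 = 3072$)
$-290 + l{\left(-1,-2 \right)} A = -290 + \left(13 - -2\right) 3072 = -290 + \left(13 + 2\right) 3072 = -290 + 15 \cdot 3072 = -290 + 46080 = 45790$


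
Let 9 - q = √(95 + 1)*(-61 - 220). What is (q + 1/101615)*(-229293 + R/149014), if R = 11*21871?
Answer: -15623762244004628/7571028805 - 19202206104802*√6/74507 ≈ -6.3335e+8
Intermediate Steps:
R = 240581
q = 9 + 1124*√6 (q = 9 - √(95 + 1)*(-61 - 220) = 9 - √96*(-281) = 9 - 4*√6*(-281) = 9 - (-1124)*√6 = 9 + 1124*√6 ≈ 2762.2)
(q + 1/101615)*(-229293 + R/149014) = ((9 + 1124*√6) + 1/101615)*(-229293 + 240581/149014) = ((9 + 1124*√6) + 1/101615)*(-229293 + 240581*(1/149014)) = (914536/101615 + 1124*√6)*(-229293 + 240581/149014) = (914536/101615 + 1124*√6)*(-34167626521/149014) = -15623762244004628/7571028805 - 19202206104802*√6/74507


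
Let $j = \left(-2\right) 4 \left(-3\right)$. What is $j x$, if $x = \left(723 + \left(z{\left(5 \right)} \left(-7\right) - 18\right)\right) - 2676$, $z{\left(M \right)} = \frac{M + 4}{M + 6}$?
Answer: $- \frac{521856}{11} \approx -47441.0$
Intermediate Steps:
$z{\left(M \right)} = \frac{4 + M}{6 + M}$
$j = 24$ ($j = \left(-8\right) \left(-3\right) = 24$)
$x = - \frac{21744}{11}$ ($x = \left(723 - \left(18 - \frac{4 + 5}{6 + 5} \left(-7\right)\right)\right) - 2676 = \left(723 - \left(18 - \frac{1}{11} \cdot 9 \left(-7\right)\right)\right) - 2676 = \left(723 + \left(\frac{9}{11} \left(-7\right) - 18\right)\right) - 2676 = \left(723 - \frac{261}{11}\right) - 2676 = \frac{7692}{11} - 2676 = - \frac{21744}{11} \approx -1976.7$)
$j x = 24 \left(- \frac{21744}{11}\right) = - \frac{521856}{11}$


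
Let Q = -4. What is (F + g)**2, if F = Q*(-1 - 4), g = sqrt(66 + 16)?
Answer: (20 + sqrt(82))**2 ≈ 844.22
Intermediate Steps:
g = sqrt(82) ≈ 9.0554
F = 20 (F = -4*(-1 - 4) = -4*(-5) = 20)
(F + g)**2 = (20 + sqrt(82))**2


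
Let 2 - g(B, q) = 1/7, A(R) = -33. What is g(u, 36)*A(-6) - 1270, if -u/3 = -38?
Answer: -9319/7 ≈ -1331.3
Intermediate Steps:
u = 114 (u = -3*(-38) = 114)
g(B, q) = 13/7 (g(B, q) = 2 - 1/7 = 2 - 1*⅐ = 2 - ⅐ = 13/7)
g(u, 36)*A(-6) - 1270 = (13/7)*(-33) - 1270 = -429/7 - 1270 = -9319/7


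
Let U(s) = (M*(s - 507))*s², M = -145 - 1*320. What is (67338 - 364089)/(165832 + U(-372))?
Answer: -42393/8080364296 ≈ -5.2464e-6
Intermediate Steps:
M = -465 (M = -145 - 320 = -465)
U(s) = s²*(235755 - 465*s) (U(s) = (-465*(s - 507))*s² = (-465*(-507 + s))*s² = (235755 - 465*s)*s² = s²*(235755 - 465*s))
(67338 - 364089)/(165832 + U(-372)) = (67338 - 364089)/(165832 + 465*(-372)²*(507 - 1*(-372))) = -296751/(165832 + 465*138384*(507 + 372)) = -296751/(165832 + 465*138384*879) = -296751/(165832 + 56562384240) = -296751/56562550072 = -296751*1/56562550072 = -42393/8080364296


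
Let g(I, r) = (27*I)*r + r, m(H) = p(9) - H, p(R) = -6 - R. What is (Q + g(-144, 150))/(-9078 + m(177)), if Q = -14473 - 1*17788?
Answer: 615311/9270 ≈ 66.377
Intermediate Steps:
m(H) = -15 - H (m(H) = (-6 - 1*9) - H = (-6 - 9) - H = -15 - H)
Q = -32261 (Q = -14473 - 17788 = -32261)
g(I, r) = r + 27*I*r (g(I, r) = 27*I*r + r = r + 27*I*r)
(Q + g(-144, 150))/(-9078 + m(177)) = (-32261 + 150*(1 + 27*(-144)))/(-9078 + (-15 - 1*177)) = (-32261 + 150*(1 - 3888))/(-9078 + (-15 - 177)) = (-32261 + 150*(-3887))/(-9078 - 192) = (-32261 - 583050)/(-9270) = -615311*(-1/9270) = 615311/9270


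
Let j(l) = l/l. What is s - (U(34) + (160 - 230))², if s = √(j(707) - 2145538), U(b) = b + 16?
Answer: -400 + 3*I*√238393 ≈ -400.0 + 1464.8*I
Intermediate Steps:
j(l) = 1
U(b) = 16 + b
s = 3*I*√238393 (s = √(1 - 2145538) = √(-2145537) = 3*I*√238393 ≈ 1464.8*I)
s - (U(34) + (160 - 230))² = 3*I*√238393 - ((16 + 34) + (160 - 230))² = 3*I*√238393 - (50 - 70)² = 3*I*√238393 - 1*(-20)² = 3*I*√238393 - 1*400 = 3*I*√238393 - 400 = -400 + 3*I*√238393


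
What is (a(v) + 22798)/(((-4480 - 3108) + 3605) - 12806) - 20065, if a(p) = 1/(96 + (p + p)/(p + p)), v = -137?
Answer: -32678726052/1628533 ≈ -20066.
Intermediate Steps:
a(p) = 1/97 (a(p) = 1/(96 + (2*p)/((2*p))) = 1/(96 + (2*p)*(1/(2*p))) = 1/(96 + 1) = 1/97)
(a(v) + 22798)/(((-4480 - 3108) + 3605) - 12806) - 20065 = (1/97 + 22798)/(((-4480 - 3108) + 3605) - 12806) - 20065 = 2211407/(97*((-7588 + 3605) - 12806)) - 20065 = 2211407/(97*(-3983 - 12806)) - 20065 = (2211407/97)/(-16789) - 20065 = (2211407/97)*(-1/16789) - 20065 = -2211407/1628533 - 20065 = -32678726052/1628533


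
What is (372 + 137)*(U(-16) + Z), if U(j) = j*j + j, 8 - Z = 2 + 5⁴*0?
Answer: 125214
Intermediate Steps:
Z = 6 (Z = 8 - (2 + 5⁴*0) = 8 - (2 + 625*0) = 8 - (2 + 0) = 8 - 1*2 = 8 - 2 = 6)
U(j) = j + j² (U(j) = j² + j = j + j²)
(372 + 137)*(U(-16) + Z) = (372 + 137)*(-16*(1 - 16) + 6) = 509*(-16*(-15) + 6) = 509*(240 + 6) = 509*246 = 125214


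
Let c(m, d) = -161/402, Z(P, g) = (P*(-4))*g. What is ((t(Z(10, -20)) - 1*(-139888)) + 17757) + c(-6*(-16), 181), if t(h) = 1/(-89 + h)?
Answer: 15019431707/95274 ≈ 1.5764e+5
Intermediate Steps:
Z(P, g) = -4*P*g (Z(P, g) = (-4*P)*g = -4*P*g)
c(m, d) = -161/402 (c(m, d) = -161*1/402 = -161/402)
((t(Z(10, -20)) - 1*(-139888)) + 17757) + c(-6*(-16), 181) = ((1/(-89 - 4*10*(-20)) - 1*(-139888)) + 17757) - 161/402 = ((1/(-89 + 800) + 139888) + 17757) - 161/402 = ((1/711 + 139888) + 17757) - 161/402 = (99460369/711 + 17757) - 161/402 = 112085596/711 - 161/402 = 15019431707/95274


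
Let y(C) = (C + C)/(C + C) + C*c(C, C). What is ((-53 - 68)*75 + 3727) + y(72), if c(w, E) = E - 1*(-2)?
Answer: -19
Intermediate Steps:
c(w, E) = 2 + E (c(w, E) = E + 2 = 2 + E)
y(C) = 1 + C*(2 + C) (y(C) = (C + C)/(C + C) + C*(2 + C) = (2*C)/((2*C)) + C*(2 + C) = (2*C)*(1/(2*C)) + C*(2 + C) = 1 + C*(2 + C))
((-53 - 68)*75 + 3727) + y(72) = ((-53 - 68)*75 + 3727) + (1 + 72*(2 + 72)) = (-121*75 + 3727) + (1 + 72*74) = (-9075 + 3727) + (1 + 5328) = -5348 + 5329 = -19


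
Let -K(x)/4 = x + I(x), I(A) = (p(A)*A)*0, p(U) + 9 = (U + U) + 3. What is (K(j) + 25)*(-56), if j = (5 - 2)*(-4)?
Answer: -4088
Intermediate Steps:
j = -12 (j = 3*(-4) = -12)
p(U) = -6 + 2*U (p(U) = -9 + ((U + U) + 3) = -9 + (2*U + 3) = -9 + (3 + 2*U) = -6 + 2*U)
I(A) = 0 (I(A) = ((-6 + 2*A)*A)*0 = (A*(-6 + 2*A))*0 = 0)
K(x) = -4*x (K(x) = -4*(x + 0) = -4*x)
(K(j) + 25)*(-56) = (-4*(-12) + 25)*(-56) = (48 + 25)*(-56) = 73*(-56) = -4088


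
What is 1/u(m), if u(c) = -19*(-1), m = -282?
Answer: 1/19 ≈ 0.052632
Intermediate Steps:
u(c) = 19
1/u(m) = 1/19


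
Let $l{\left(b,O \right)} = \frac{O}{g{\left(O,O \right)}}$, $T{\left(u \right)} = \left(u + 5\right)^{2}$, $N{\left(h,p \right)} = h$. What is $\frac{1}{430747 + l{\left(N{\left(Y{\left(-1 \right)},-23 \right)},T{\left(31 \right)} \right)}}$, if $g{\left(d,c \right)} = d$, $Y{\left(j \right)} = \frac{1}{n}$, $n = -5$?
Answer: $\frac{1}{430748} \approx 2.3215 \cdot 10^{-6}$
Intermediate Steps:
$Y{\left(j \right)} = - \frac{1}{5}$ ($Y{\left(j \right)} = \frac{1}{-5} = - \frac{1}{5}$)
$T{\left(u \right)} = \left(5 + u\right)^{2}$
$l{\left(b,O \right)} = 1$ ($l{\left(b,O \right)} = \frac{O}{O} = 1$)
$\frac{1}{430747 + l{\left(N{\left(Y{\left(-1 \right)},-23 \right)},T{\left(31 \right)} \right)}} = \frac{1}{430747 + 1} = \frac{1}{430748}$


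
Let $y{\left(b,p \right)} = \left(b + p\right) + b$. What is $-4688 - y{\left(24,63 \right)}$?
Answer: $-4799$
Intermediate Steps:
$y{\left(b,p \right)} = p + 2 b$
$-4688 - y{\left(24,63 \right)} = -4688 - \left(63 + 2 \cdot 24\right) = -4688 - \left(63 + 48\right) = -4688 - 111 = -4799$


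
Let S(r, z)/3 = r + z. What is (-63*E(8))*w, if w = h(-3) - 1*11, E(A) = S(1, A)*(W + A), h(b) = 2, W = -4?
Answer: 61236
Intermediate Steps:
S(r, z) = 3*r + 3*z (S(r, z) = 3*(r + z) = 3*r + 3*z)
E(A) = (-4 + A)*(3 + 3*A) (E(A) = (3*1 + 3*A)*(-4 + A) = (3 + 3*A)*(-4 + A) = (-4 + A)*(3 + 3*A))
w = -9 (w = 2 - 1*11 = 2 - 11 = -9)
(-63*E(8))*w = -189*(1 + 8)*(-4 + 8)*(-9) = -189*9*4*(-9) = -63*108*(-9) = -6804*(-9) = 61236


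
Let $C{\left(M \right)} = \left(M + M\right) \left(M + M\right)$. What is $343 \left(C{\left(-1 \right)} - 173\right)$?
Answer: $-57967$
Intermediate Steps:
$C{\left(M \right)} = 4 M^{2}$ ($C{\left(M \right)} = 2 M 2 M = 4 M^{2}$)
$343 \left(C{\left(-1 \right)} - 173\right) = 343 \left(4 \left(-1\right)^{2} - 173\right) = 343 \left(4 \cdot 1 - 173\right) = 343 \left(4 - 173\right) = 343 \left(-169\right) = -57967$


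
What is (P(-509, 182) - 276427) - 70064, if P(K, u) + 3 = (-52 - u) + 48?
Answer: -346680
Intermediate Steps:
P(K, u) = -7 - u (P(K, u) = -3 + ((-52 - u) + 48) = -3 + (-4 - u) = -7 - u)
(P(-509, 182) - 276427) - 70064 = ((-7 - 1*182) - 276427) - 70064 = ((-7 - 182) - 276427) - 70064 = (-189 - 276427) - 70064 = -276616 - 70064 = -346680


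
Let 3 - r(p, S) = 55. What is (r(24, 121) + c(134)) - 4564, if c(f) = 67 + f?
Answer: -4415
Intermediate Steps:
r(p, S) = -52 (r(p, S) = 3 - 1*55 = 3 - 55 = -52)
(r(24, 121) + c(134)) - 4564 = (-52 + (67 + 134)) - 4564 = (-52 + 201) - 4564 = 149 - 4564 = -4415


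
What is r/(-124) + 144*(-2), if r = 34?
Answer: -17873/62 ≈ -288.27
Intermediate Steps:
r/(-124) + 144*(-2) = 34/(-124) + 144*(-2) = 34*(-1/124) - 288 = -17/62 - 288 = -17873/62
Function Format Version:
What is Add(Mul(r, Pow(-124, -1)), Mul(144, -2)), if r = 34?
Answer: Rational(-17873, 62) ≈ -288.27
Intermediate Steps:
Add(Mul(r, Pow(-124, -1)), Mul(144, -2)) = Add(Mul(34, Pow(-124, -1)), Mul(144, -2)) = Add(Mul(34, Rational(-1, 124)), -288) = Add(Rational(-17, 62), -288) = Rational(-17873, 62)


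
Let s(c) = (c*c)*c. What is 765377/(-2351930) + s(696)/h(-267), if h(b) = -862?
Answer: -396481087839727/1013681830 ≈ -3.9113e+5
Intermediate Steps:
s(c) = c³ (s(c) = c²*c = c³)
765377/(-2351930) + s(696)/h(-267) = 765377/(-2351930) + 696³/(-862) = 765377*(-1/2351930) + 337153536*(-1/862) = -765377/2351930 - 168576768/431 = -396481087839727/1013681830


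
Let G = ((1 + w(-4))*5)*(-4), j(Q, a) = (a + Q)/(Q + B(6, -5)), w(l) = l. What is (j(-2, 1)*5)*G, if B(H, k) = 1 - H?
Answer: 300/7 ≈ 42.857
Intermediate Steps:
j(Q, a) = (Q + a)/(-5 + Q) (j(Q, a) = (a + Q)/(Q + (1 - 1*6)) = (Q + a)/(Q + (1 - 6)) = (Q + a)/(Q - 5) = (Q + a)/(-5 + Q))
G = 60 (G = ((1 - 4)*5)*(-4) = -3*5*(-4) = -15*(-4) = 60)
(j(-2, 1)*5)*G = (((-2 + 1)/(-5 - 2))*5)*60 = ((-1/(-7))*5)*60 = (-1/7*(-1)*5)*60 = ((1/7)*5)*60 = (5/7)*60 = 300/7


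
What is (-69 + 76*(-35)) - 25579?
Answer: -28308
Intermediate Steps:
(-69 + 76*(-35)) - 25579 = (-69 - 2660) - 25579 = -2729 - 25579 = -28308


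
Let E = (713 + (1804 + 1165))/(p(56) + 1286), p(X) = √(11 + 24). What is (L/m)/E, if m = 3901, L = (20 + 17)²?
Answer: 880267/7181741 + 1369*√35/14363482 ≈ 0.12313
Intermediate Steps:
p(X) = √35
L = 1369 (L = 37² = 1369)
E = 3682/(1286 + √35) (E = (713 + (1804 + 1165))/(√35 + 1286) = (713 + 2969)/(1286 + √35) = 3682/(1286 + √35) ≈ 2.8500)
(L/m)/E = (1369/3901)/(4735052/1653761 - 3682*√35/1653761) = (1369*(1/3901))/(4735052/1653761 - 3682*√35/1653761) = 1369/(3901*(4735052/1653761 - 3682*√35/1653761))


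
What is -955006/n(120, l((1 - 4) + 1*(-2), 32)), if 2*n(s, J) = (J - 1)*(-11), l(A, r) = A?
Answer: -955006/33 ≈ -28940.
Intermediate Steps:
n(s, J) = 11/2 - 11*J/2 (n(s, J) = ((J - 1)*(-11))/2 = ((-1 + J)*(-11))/2 = (11 - 11*J)/2 = 11/2 - 11*J/2)
-955006/n(120, l((1 - 4) + 1*(-2), 32)) = -955006/(11/2 - 11*((1 - 4) + 1*(-2))/2) = -955006/(11/2 - 11*(-3 - 2)/2) = -955006/(11/2 - 11/2*(-5)) = -955006/(11/2 + 55/2) = -955006/33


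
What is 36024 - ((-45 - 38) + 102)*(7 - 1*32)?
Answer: 36499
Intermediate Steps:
36024 - ((-45 - 38) + 102)*(7 - 1*32) = 36024 - (-83 + 102)*(7 - 32) = 36024 - 19*(-25) = 36024 - 1*(-475) = 36024 + 475 = 36499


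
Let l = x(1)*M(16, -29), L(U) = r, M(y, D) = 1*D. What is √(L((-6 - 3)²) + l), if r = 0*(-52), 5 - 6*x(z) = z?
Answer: I*√174/3 ≈ 4.397*I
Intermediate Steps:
M(y, D) = D
x(z) = ⅚ - z/6
r = 0
L(U) = 0
l = -58/3 (l = (⅚ - ⅙*1)*(-29) = (⅚ - ⅙)*(-29) = (⅔)*(-29) = -58/3 ≈ -19.333)
√(L((-6 - 3)²) + l) = √(0 - 58/3) = √(-58/3) = I*√174/3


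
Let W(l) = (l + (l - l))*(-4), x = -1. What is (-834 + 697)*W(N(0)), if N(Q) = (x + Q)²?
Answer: 548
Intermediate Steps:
N(Q) = (-1 + Q)²
W(l) = -4*l (W(l) = (l + 0)*(-4) = l*(-4) = -4*l)
(-834 + 697)*W(N(0)) = (-834 + 697)*(-4*(-1 + 0)²) = -(-548)*(-1)² = -(-548) = -137*(-4) = 548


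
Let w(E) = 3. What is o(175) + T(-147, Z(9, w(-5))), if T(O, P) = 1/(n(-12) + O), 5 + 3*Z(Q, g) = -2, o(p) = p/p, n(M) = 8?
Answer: 138/139 ≈ 0.99281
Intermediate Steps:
o(p) = 1
Z(Q, g) = -7/3 (Z(Q, g) = -5/3 + (⅓)*(-2) = -5/3 - ⅔ = -7/3)
T(O, P) = 1/(8 + O)
o(175) + T(-147, Z(9, w(-5))) = 1 + 1/(8 - 147) = 1 + 1/(-139) = 1 - 1/139 = 138/139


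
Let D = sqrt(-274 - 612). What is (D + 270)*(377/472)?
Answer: 50895/236 + 377*I*sqrt(886)/472 ≈ 215.66 + 23.775*I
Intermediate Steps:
D = I*sqrt(886) (D = sqrt(-886) = I*sqrt(886) ≈ 29.766*I)
(D + 270)*(377/472) = (I*sqrt(886) + 270)*(377/472) = (270 + I*sqrt(886))*(377*(1/472)) = (270 + I*sqrt(886))*(377/472) = 50895/236 + 377*I*sqrt(886)/472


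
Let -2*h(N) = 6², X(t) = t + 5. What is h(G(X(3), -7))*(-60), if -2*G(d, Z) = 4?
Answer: 1080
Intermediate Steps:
X(t) = 5 + t
G(d, Z) = -2 (G(d, Z) = -½*4 = -2)
h(N) = -18 (h(N) = -½*6² = -½*36 = -18)
h(G(X(3), -7))*(-60) = -18*(-60) = 1080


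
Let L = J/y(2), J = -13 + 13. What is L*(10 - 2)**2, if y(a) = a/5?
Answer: 0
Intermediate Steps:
J = 0
y(a) = a/5 (y(a) = a*(1/5) = a/5)
L = 0 (L = 0/(((1/5)*2)) = 0/(2/5) = 0*(5/2) = 0)
L*(10 - 2)**2 = 0*(10 - 2)**2 = 0*8**2 = 0*64 = 0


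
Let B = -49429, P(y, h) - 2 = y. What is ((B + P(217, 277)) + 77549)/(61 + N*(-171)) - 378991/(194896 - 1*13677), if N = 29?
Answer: -6991863159/887610662 ≈ -7.8772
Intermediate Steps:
P(y, h) = 2 + y
((B + P(217, 277)) + 77549)/(61 + N*(-171)) - 378991/(194896 - 1*13677) = ((-49429 + (2 + 217)) + 77549)/(61 + 29*(-171)) - 378991/(194896 - 1*13677) = ((-49429 + 219) + 77549)/(61 - 4959) - 378991/(194896 - 13677) = (-49210 + 77549)/(-4898) - 378991/181219 = 28339*(-1/4898) - 378991*1/181219 = -28339/4898 - 378991/181219 = -6991863159/887610662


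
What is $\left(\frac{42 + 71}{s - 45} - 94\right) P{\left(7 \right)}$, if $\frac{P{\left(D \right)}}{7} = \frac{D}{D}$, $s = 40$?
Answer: $- \frac{4081}{5} \approx -816.2$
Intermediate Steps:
$P{\left(D \right)} = 7$ ($P{\left(D \right)} = 7 \frac{D}{D} = 7 \cdot 1 = 7$)
$\left(\frac{42 + 71}{s - 45} - 94\right) P{\left(7 \right)} = \left(\frac{42 + 71}{40 - 45} - 94\right) 7 = \left(\frac{113}{-5} - 94\right) 7 = \left(113 \left(- \frac{1}{5}\right) - 94\right) 7 = \left(- \frac{113}{5} - 94\right) 7 = \left(- \frac{583}{5}\right) 7 = - \frac{4081}{5}$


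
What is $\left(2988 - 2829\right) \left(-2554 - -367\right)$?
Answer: $-347733$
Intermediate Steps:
$\left(2988 - 2829\right) \left(-2554 - -367\right) = 159 \left(-2554 + \left(-1131 + 1498\right)\right) = 159 \left(-2554 + 367\right) = 159 \left(-2187\right) = -347733$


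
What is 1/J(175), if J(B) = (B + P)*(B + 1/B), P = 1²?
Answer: 175/5390176 ≈ 3.2466e-5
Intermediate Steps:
P = 1
J(B) = (1 + B)*(B + 1/B) (J(B) = (B + 1)*(B + 1/B) = (1 + B)*(B + 1/B))
1/J(175) = 1/(1 + 175 + 1/175 + 175²) = 1/(1 + 175 + 1/175 + 30625) = 1/(5390176/175) = 175/5390176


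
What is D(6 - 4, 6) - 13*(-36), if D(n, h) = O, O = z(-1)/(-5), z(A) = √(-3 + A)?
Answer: 468 - 2*I/5 ≈ 468.0 - 0.4*I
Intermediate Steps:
O = -2*I/5 (O = √(-3 - 1)/(-5) = √(-4)*(-⅕) = (2*I)*(-⅕) = -2*I/5 ≈ -0.4*I)
D(n, h) = -2*I/5
D(6 - 4, 6) - 13*(-36) = -2*I/5 - 13*(-36) = -2*I/5 + 468 = 468 - 2*I/5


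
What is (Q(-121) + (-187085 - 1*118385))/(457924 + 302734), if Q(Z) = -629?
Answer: -306099/760658 ≈ -0.40241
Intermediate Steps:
(Q(-121) + (-187085 - 1*118385))/(457924 + 302734) = (-629 + (-187085 - 1*118385))/(457924 + 302734) = (-629 + (-187085 - 118385))/760658 = (-629 - 305470)*(1/760658) = -306099*1/760658 = -306099/760658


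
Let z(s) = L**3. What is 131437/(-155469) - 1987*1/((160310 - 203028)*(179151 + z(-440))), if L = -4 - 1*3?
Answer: -1003957575850025/1187521994467536 ≈ -0.84542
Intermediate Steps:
L = -7 (L = -4 - 3 = -7)
z(s) = -343 (z(s) = (-7)**3 = -343)
131437/(-155469) - 1987*1/((160310 - 203028)*(179151 + z(-440))) = 131437/(-155469) - 1987*1/((160310 - 203028)*(179151 - 343)) = 131437*(-1/155469) - 1987/(178808*(-42718)) = -131437/155469 - 1987/(-7638320144) = -131437/155469 - 1987*(-1/7638320144) = -131437/155469 + 1987/7638320144 = -1003957575850025/1187521994467536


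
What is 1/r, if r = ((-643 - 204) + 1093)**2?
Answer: 1/60516 ≈ 1.6525e-5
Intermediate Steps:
r = 60516 (r = (-847 + 1093)**2 = 246**2 = 60516)
1/r = 1/60516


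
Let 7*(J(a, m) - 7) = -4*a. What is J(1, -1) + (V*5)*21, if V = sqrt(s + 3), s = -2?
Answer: 780/7 ≈ 111.43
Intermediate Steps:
V = 1 (V = sqrt(-2 + 3) = sqrt(1) = 1)
J(a, m) = 7 - 4*a/7 (J(a, m) = 7 + (-4*a)/7 = 7 - 4*a/7)
J(1, -1) + (V*5)*21 = (7 - 4/7*1) + (1*5)*21 = (7 - 4/7) + 5*21 = 45/7 + 105 = 780/7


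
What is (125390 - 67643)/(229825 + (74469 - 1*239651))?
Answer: 57747/64643 ≈ 0.89332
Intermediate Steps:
(125390 - 67643)/(229825 + (74469 - 1*239651)) = 57747/(229825 + (74469 - 239651)) = 57747/(229825 - 165182) = 57747/64643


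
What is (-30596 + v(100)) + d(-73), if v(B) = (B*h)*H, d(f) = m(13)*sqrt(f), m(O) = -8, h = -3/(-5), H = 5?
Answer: -30296 - 8*I*sqrt(73) ≈ -30296.0 - 68.352*I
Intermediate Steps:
h = 3/5 (h = -3*(-1/5) = 3/5 ≈ 0.60000)
d(f) = -8*sqrt(f)
v(B) = 3*B (v(B) = (B*(3/5))*5 = (3*B/5)*5 = 3*B)
(-30596 + v(100)) + d(-73) = (-30596 + 3*100) - 8*I*sqrt(73) = (-30596 + 300) - 8*I*sqrt(73) = -30296 - 8*I*sqrt(73)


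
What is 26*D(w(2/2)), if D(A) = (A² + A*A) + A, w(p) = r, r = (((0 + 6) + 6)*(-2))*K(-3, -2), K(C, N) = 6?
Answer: 1074528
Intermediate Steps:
r = -144 (r = (((0 + 6) + 6)*(-2))*6 = ((6 + 6)*(-2))*6 = (12*(-2))*6 = -24*6 = -144)
w(p) = -144
D(A) = A + 2*A² (D(A) = (A² + A²) + A = 2*A² + A = A + 2*A²)
26*D(w(2/2)) = 26*(-144*(1 + 2*(-144))) = 26*(-144*(1 - 288)) = 26*(-144*(-287)) = 26*41328 = 1074528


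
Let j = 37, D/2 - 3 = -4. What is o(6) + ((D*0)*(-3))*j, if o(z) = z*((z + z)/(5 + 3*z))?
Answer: 72/23 ≈ 3.1304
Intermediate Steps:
D = -2 (D = 6 + 2*(-4) = 6 - 8 = -2)
o(z) = 2*z**2/(5 + 3*z) (o(z) = z*((2*z)/(5 + 3*z)) = z*(2*z/(5 + 3*z)) = 2*z**2/(5 + 3*z))
o(6) + ((D*0)*(-3))*j = 2*6**2/(5 + 3*6) + (-2*0*(-3))*37 = 2*36/(5 + 18) + (0*(-3))*37 = 2*36/23 + 0*37 = 2*36*(1/23) + 0 = 72/23 + 0 = 72/23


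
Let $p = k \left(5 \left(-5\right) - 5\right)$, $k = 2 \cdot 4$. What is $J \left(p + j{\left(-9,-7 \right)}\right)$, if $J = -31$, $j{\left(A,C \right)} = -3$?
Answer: $7533$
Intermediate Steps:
$k = 8$
$p = -240$ ($p = 8 \left(5 \left(-5\right) - 5\right) = 8 \left(-25 - 5\right) = 8 \left(-30\right) = -240$)
$J \left(p + j{\left(-9,-7 \right)}\right) = - 31 \left(-240 - 3\right) = \left(-31\right) \left(-243\right) = 7533$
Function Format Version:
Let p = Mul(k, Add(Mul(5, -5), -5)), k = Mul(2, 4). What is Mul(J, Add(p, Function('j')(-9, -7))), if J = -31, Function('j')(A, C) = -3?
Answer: 7533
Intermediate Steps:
k = 8
p = -240 (p = Mul(8, Add(Mul(5, -5), -5)) = Mul(8, Add(-25, -5)) = Mul(8, -30) = -240)
Mul(J, Add(p, Function('j')(-9, -7))) = Mul(-31, Add(-240, -3)) = Mul(-31, -243) = 7533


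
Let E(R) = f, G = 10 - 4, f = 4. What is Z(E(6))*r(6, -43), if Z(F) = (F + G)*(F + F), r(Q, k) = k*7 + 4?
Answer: -23760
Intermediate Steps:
G = 6
E(R) = 4
r(Q, k) = 4 + 7*k (r(Q, k) = 7*k + 4 = 4 + 7*k)
Z(F) = 2*F*(6 + F) (Z(F) = (F + 6)*(F + F) = (6 + F)*(2*F) = 2*F*(6 + F))
Z(E(6))*r(6, -43) = (2*4*(6 + 4))*(4 + 7*(-43)) = (2*4*10)*(4 - 301) = 80*(-297) = -23760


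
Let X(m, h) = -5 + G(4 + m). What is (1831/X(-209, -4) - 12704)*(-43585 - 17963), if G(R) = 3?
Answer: 838252986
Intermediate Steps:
X(m, h) = -2 (X(m, h) = -5 + 3 = -2)
(1831/X(-209, -4) - 12704)*(-43585 - 17963) = (1831/(-2) - 12704)*(-43585 - 17963) = (1831*(-1/2) - 12704)*(-61548) = (-1831/2 - 12704)*(-61548) = -27239/2*(-61548) = 838252986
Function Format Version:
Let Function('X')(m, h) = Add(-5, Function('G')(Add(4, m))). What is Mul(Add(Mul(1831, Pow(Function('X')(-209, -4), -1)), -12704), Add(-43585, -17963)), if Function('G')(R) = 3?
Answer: 838252986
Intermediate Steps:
Function('X')(m, h) = -2 (Function('X')(m, h) = Add(-5, 3) = -2)
Mul(Add(Mul(1831, Pow(Function('X')(-209, -4), -1)), -12704), Add(-43585, -17963)) = Mul(Add(Mul(1831, Pow(-2, -1)), -12704), Add(-43585, -17963)) = Mul(Add(Mul(1831, Rational(-1, 2)), -12704), -61548) = Mul(Add(Rational(-1831, 2), -12704), -61548) = Mul(Rational(-27239, 2), -61548) = 838252986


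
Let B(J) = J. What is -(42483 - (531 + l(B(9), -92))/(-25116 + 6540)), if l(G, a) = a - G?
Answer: -9176333/216 ≈ -42483.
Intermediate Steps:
-(42483 - (531 + l(B(9), -92))/(-25116 + 6540)) = -(42483 - (531 + (-92 - 1*9))/(-25116 + 6540)) = -(42483 - (531 + (-92 - 9))/(-18576)) = -(42483 - (531 - 101)*(-1)/18576) = -(42483 - 430*(-1)/18576) = -(42483 - 1*(-5/216)) = -(42483 + 5/216) = -1*9176333/216 = -9176333/216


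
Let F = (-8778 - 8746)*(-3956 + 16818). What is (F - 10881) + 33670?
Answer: -225370899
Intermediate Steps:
F = -225393688 (F = -17524*12862 = -225393688)
(F - 10881) + 33670 = (-225393688 - 10881) + 33670 = -225404569 + 33670 = -225370899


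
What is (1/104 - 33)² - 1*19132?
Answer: -195159951/10816 ≈ -18044.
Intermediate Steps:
(1/104 - 33)² - 1*19132 = (1/104 - 33)² - 19132 = (-3431/104)² - 19132 = 11771761/10816 - 19132 = -195159951/10816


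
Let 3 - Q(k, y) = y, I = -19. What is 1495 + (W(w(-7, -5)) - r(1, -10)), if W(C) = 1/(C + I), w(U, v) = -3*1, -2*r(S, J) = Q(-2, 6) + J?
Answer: 16373/11 ≈ 1488.5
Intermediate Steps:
Q(k, y) = 3 - y
r(S, J) = 3/2 - J/2 (r(S, J) = -((3 - 1*6) + J)/2 = -((3 - 6) + J)/2 = -(-3 + J)/2 = 3/2 - J/2)
w(U, v) = -3
W(C) = 1/(-19 + C) (W(C) = 1/(C - 19) = 1/(-19 + C))
1495 + (W(w(-7, -5)) - r(1, -10)) = 1495 + (1/(-19 - 3) - (3/2 - ½*(-10))) = 1495 + (1/(-22) - (3/2 + 5)) = 1495 + (-1/22 - 1*13/2) = 1495 + (-1/22 - 13/2) = 1495 - 72/11 = 16373/11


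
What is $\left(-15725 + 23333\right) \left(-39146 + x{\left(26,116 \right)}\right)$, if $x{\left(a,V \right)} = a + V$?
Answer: $-296742432$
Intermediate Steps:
$x{\left(a,V \right)} = V + a$
$\left(-15725 + 23333\right) \left(-39146 + x{\left(26,116 \right)}\right) = \left(-15725 + 23333\right) \left(-39146 + \left(116 + 26\right)\right) = 7608 \left(-39146 + 142\right) = 7608 \left(-39004\right) = -296742432$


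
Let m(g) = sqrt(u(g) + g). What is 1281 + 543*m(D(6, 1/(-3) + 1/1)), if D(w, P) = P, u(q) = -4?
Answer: 1281 + 181*I*sqrt(30) ≈ 1281.0 + 991.38*I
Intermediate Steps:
m(g) = sqrt(-4 + g)
1281 + 543*m(D(6, 1/(-3) + 1/1)) = 1281 + 543*sqrt(-4 + (1/(-3) + 1/1)) = 1281 + 543*sqrt(-4 + (1*(-1/3) + 1*1)) = 1281 + 543*sqrt(-4 + (-1/3 + 1)) = 1281 + 543*sqrt(-4 + 2/3) = 1281 + 543*sqrt(-10/3) = 1281 + 543*(I*sqrt(30)/3) = 1281 + 181*I*sqrt(30)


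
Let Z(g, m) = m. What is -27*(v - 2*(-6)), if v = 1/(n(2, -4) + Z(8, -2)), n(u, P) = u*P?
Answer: -3213/10 ≈ -321.30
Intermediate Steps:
n(u, P) = P*u
v = -1/10 (v = 1/(-4*2 - 2) = 1/(-8 - 2) = 1/(-10) = -1/10 ≈ -0.10000)
-27*(v - 2*(-6)) = -27*(-1/10 - 2*(-6)) = -27*(-1/10 + 12) = -27*119/10 = -3213/10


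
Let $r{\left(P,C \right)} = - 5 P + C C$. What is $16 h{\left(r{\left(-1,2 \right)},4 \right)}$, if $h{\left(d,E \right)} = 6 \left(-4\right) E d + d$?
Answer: $-13680$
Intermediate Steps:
$r{\left(P,C \right)} = C^{2} - 5 P$ ($r{\left(P,C \right)} = - 5 P + C^{2} = C^{2} - 5 P$)
$h{\left(d,E \right)} = d - 24 E d$ ($h{\left(d,E \right)} = - 24 E d + d = d - 24 E d$)
$16 h{\left(r{\left(-1,2 \right)},4 \right)} = 16 \left(2^{2} - -5\right) \left(1 - 96\right) = 16 \left(4 + 5\right) \left(1 - 96\right) = 16 \cdot 9 \left(-95\right) = 16 \left(-855\right) = -13680$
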